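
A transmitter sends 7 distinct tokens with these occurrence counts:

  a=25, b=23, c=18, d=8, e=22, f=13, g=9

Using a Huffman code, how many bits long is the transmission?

323

Merge the two smallest weights repeatedly:
d(8) + g(9) → 17
f(13) + 17 → 30
c(18) + e(22) → 40
b(23) + a(25) → 48
30 + 40 → 70
48 + 70 → 118
Total encoded bits = sum of merged weights = 17 + 30 + 40 + 48 + 70 + 118 = 323.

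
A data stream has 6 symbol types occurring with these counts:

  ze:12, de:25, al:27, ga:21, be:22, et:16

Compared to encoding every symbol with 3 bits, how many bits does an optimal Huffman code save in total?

52

Fixed-length: 3 bits × 123 symbols = 369 bits.
Huffman merges:
merge ze(12) and et(16): 28
merge ga(21) and be(22): 43
merge de(25) and al(27): 52
merge 28 and 43: 71
merge 52 and 71: 123
Huffman total = 28 + 43 + 52 + 71 + 123 = 317 bits.
Saving = 369 − 317 = 52 bits.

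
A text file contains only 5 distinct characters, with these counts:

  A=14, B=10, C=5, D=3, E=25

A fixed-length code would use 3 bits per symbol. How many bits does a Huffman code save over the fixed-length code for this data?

Fixed-length: 3 bits × 57 symbols = 171 bits.
Huffman merges:
merge D(3) and C(5): 8
merge 8 and B(10): 18
merge A(14) and 18: 32
merge E(25) and 32: 57
Huffman total = 8 + 18 + 32 + 57 = 115 bits.
Saving = 171 − 115 = 56 bits.

56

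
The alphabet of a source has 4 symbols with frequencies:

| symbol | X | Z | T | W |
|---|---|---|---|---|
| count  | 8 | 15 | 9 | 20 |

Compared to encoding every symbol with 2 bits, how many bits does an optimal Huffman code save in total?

Fixed-length: 2 bits × 52 symbols = 104 bits.
Huffman merges:
X(8) + T(9) → 17
Z(15) + 17 → 32
W(20) + 32 → 52
Huffman total = 17 + 32 + 52 = 101 bits.
Saving = 104 − 101 = 3 bits.

3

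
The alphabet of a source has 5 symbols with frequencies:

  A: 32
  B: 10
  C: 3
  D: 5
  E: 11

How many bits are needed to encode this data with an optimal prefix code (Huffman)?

Greedily combine the two least-frequent nodes:
C(3) + D(5) → 8
8 + B(10) → 18
E(11) + 18 → 29
29 + A(32) → 61
The encoded length is the sum of every internal node's weight: 8 + 18 + 29 + 61 = 116 bits.

116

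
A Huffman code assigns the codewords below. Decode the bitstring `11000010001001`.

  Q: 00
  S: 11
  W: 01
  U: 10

Read left to right; each codeword is recognised as soon as it completes (prefix code):
  11→S | 00→Q | 00→Q | 10→U | 00→Q | 10→U | 01→W
Decoded message: SQQUQUW

SQQUQUW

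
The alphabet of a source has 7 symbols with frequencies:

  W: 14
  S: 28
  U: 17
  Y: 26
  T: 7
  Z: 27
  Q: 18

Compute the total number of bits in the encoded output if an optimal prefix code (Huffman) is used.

Greedily combine the two least-frequent nodes:
merge T(7) and W(14): 21
merge U(17) and Q(18): 35
merge 21 and Y(26): 47
merge Z(27) and S(28): 55
merge 35 and 47: 82
merge 55 and 82: 137
The encoded length is the sum of every internal node's weight: 21 + 35 + 47 + 55 + 82 + 137 = 377 bits.

377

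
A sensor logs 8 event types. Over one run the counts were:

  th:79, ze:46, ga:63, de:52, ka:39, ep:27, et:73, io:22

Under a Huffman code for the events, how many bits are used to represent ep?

4

Huffman merges, smallest pair first:
io(22) + ep(27) → 49
ka(39) + ze(46) → 85
49 + de(52) → 101
ga(63) + et(73) → 136
th(79) + 85 → 164
101 + 136 → 237
164 + 237 → 401
ep sits 4 levels below the root, so its codeword is 4 bits.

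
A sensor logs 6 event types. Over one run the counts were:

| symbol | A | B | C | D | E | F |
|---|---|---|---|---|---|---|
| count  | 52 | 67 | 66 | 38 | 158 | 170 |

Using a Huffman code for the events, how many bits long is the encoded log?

1325

Build the Huffman tree bottom-up:
merge D(38) and A(52): 90
merge C(66) and B(67): 133
merge 90 and 133: 223
merge E(158) and F(170): 328
merge 223 and 328: 551
Each symbol's bit-cost is frequency × depth; summing gives 1325 bits (equivalently 90 + 133 + 223 + 328 + 551).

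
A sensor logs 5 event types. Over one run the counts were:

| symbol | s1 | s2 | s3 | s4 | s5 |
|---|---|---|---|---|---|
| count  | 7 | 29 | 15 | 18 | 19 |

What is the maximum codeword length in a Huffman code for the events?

3

Merge the two lowest-weight nodes at each step:
s1(7) + s3(15) → 22
s4(18) + s5(19) → 37
22 + s2(29) → 51
37 + 51 → 88
The first pair merged (s1, s3) ends up deepest, at depth 3.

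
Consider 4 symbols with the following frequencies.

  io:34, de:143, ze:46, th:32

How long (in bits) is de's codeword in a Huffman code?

Huffman merges, smallest pair first:
merge th(32) and io(34): 66
merge ze(46) and 66: 112
merge 112 and de(143): 255
de sits one level below the root: a 1-bit codeword.

1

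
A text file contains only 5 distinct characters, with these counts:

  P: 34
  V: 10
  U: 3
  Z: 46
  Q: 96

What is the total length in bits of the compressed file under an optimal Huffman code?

Build the Huffman tree bottom-up:
combine U(3), V(10) → 13
combine 13, P(34) → 47
combine Z(46), 47 → 93
combine 93, Q(96) → 189
Each symbol's bit-cost is frequency × depth; summing gives 342 bits (equivalently 13 + 47 + 93 + 189).

342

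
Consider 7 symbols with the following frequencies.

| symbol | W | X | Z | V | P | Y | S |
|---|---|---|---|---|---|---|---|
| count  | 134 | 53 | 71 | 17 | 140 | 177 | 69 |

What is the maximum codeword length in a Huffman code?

4

Merge the two lowest-weight nodes at each step:
combine V(17), X(53) → 70
combine S(69), 70 → 139
combine Z(71), W(134) → 205
combine 139, P(140) → 279
combine Y(177), 205 → 382
combine 279, 382 → 661
The first pair merged (V, X) ends up deepest, at depth 4.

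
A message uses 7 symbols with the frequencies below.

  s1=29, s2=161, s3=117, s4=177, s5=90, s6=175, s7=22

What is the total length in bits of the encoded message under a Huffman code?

1992

Build the Huffman tree bottom-up:
s7(22) + s1(29) → 51
51 + s5(90) → 141
s3(117) + 141 → 258
s2(161) + s6(175) → 336
s4(177) + 258 → 435
336 + 435 → 771
Total encoded bits = sum of merged weights = 51 + 141 + 258 + 336 + 435 + 771 = 1992.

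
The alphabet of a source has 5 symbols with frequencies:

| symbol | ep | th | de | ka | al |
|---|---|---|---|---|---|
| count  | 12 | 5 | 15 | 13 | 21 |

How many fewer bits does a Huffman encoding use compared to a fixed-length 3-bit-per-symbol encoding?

Fixed-length: 3 bits × 66 symbols = 198 bits.
Huffman merges:
th(5) + ep(12) → 17
ka(13) + de(15) → 28
17 + al(21) → 38
28 + 38 → 66
Huffman total = 17 + 28 + 38 + 66 = 149 bits.
Saving = 198 − 149 = 49 bits.

49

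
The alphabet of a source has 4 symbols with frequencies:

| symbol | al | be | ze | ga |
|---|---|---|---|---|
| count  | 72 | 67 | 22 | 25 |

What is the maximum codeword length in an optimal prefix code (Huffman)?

Merge the two lowest-weight nodes at each step:
ze(22) + ga(25) → 47
47 + be(67) → 114
al(72) + 114 → 186
Maximum depth reached is 3.

3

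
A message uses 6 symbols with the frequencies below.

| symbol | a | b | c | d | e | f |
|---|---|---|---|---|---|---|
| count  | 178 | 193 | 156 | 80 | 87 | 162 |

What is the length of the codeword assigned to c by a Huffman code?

3

Repeatedly merge the two smallest:
merge d(80) and e(87): 167
merge c(156) and f(162): 318
merge 167 and a(178): 345
merge b(193) and 318: 511
merge 345 and 511: 856
c sits 3 levels below the root, so its codeword is 3 bits.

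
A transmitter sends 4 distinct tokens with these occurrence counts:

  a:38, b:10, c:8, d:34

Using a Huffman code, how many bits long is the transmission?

160

Greedily combine the two least-frequent nodes:
merge c(8) and b(10): 18
merge 18 and d(34): 52
merge a(38) and 52: 90
Total encoded bits = sum of merged weights = 18 + 52 + 90 = 160.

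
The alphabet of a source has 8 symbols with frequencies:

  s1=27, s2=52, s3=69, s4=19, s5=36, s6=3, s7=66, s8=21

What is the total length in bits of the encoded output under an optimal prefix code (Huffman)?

809

Greedily combine the two least-frequent nodes:
combine s6(3), s4(19) → 22
combine s8(21), 22 → 43
combine s1(27), s5(36) → 63
combine 43, s2(52) → 95
combine 63, s7(66) → 129
combine s3(69), 95 → 164
combine 129, 164 → 293
Total encoded bits = sum of merged weights = 22 + 43 + 63 + 95 + 129 + 164 + 293 = 809.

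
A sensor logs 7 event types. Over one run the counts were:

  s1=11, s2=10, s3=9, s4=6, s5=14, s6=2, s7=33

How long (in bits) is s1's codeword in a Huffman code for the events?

3

Huffman merges, smallest pair first:
combine s6(2), s4(6) → 8
combine 8, s3(9) → 17
combine s2(10), s1(11) → 21
combine s5(14), 17 → 31
combine 21, 31 → 52
combine s7(33), 52 → 85
The subtree containing s1 is merged 3 times, so code length = 3.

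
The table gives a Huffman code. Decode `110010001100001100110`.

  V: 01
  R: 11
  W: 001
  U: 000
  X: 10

RWURUVXVX

Read left to right; each codeword is recognised as soon as it completes (prefix code):
  11→R | 001→W | 000→U | 11→R | 000→U | 01→V | 10→X | 01→V | 10→X
Decoded message: RWURUVXVX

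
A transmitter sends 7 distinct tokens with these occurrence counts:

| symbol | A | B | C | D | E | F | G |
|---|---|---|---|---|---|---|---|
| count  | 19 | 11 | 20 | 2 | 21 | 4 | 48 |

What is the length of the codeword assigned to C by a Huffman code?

3

Repeatedly merge the two smallest:
combine D(2), F(4) → 6
combine 6, B(11) → 17
combine 17, A(19) → 36
combine C(20), E(21) → 41
combine 36, 41 → 77
combine G(48), 77 → 125
C's leaf is at depth 3, giving a 3-bit codeword.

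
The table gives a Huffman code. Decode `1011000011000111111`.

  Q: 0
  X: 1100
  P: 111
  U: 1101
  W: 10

Read left to right; each codeword is recognised as soon as it completes (prefix code):
  10→W | 1100→X | 0→Q | 0→Q | 1100→X | 0→Q | 111→P | 111→P
Decoded message: WXQQXQPP

WXQQXQPP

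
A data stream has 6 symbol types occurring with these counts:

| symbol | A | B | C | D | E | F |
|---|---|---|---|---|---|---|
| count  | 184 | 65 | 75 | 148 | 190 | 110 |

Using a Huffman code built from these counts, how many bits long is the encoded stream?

1934

Build the Huffman tree bottom-up:
combine B(65), C(75) → 140
combine F(110), 140 → 250
combine D(148), A(184) → 332
combine E(190), 250 → 440
combine 332, 440 → 772
Each symbol's bit-cost is frequency × depth; summing gives 1934 bits (equivalently 140 + 250 + 332 + 440 + 772).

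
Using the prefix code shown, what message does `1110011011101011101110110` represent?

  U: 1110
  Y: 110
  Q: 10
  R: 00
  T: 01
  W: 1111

UTQUQUUY

Read left to right; each codeword is recognised as soon as it completes (prefix code):
  1110→U | 01→T | 10→Q | 1110→U | 10→Q | 1110→U | 1110→U | 110→Y
Decoded message: UTQUQUUY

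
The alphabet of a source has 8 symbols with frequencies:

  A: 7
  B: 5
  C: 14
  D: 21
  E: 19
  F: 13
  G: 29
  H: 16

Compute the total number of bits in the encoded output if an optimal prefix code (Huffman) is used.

355

Merge the two smallest weights repeatedly:
B(5) + A(7) → 12
12 + F(13) → 25
C(14) + H(16) → 30
E(19) + D(21) → 40
25 + G(29) → 54
30 + 40 → 70
54 + 70 → 124
Each symbol's bit-cost is frequency × depth; summing gives 355 bits (equivalently 12 + 25 + 30 + 40 + 54 + 70 + 124).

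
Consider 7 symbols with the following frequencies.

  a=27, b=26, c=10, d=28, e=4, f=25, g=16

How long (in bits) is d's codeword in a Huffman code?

2

Repeatedly merge the two smallest:
e(4) + c(10) → 14
14 + g(16) → 30
f(25) + b(26) → 51
a(27) + d(28) → 55
30 + 51 → 81
55 + 81 → 136
The subtree containing d is merged 2 times, so code length = 2.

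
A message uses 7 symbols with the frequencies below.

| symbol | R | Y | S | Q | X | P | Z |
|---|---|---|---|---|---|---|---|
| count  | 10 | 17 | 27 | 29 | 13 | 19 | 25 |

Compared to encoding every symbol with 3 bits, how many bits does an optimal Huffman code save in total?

Fixed-length: 3 bits × 140 symbols = 420 bits.
Huffman merges:
R(10) + X(13) → 23
Y(17) + P(19) → 36
23 + Z(25) → 48
S(27) + Q(29) → 56
36 + 48 → 84
56 + 84 → 140
Huffman total = 23 + 36 + 48 + 56 + 84 + 140 = 387 bits.
Saving = 420 − 387 = 33 bits.

33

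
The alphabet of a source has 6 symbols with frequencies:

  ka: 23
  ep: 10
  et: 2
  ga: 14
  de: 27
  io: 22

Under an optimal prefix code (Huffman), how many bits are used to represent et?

4

Huffman merges, smallest pair first:
et(2) + ep(10) → 12
12 + ga(14) → 26
io(22) + ka(23) → 45
26 + de(27) → 53
45 + 53 → 98
et sits 4 levels below the root, so its codeword is 4 bits.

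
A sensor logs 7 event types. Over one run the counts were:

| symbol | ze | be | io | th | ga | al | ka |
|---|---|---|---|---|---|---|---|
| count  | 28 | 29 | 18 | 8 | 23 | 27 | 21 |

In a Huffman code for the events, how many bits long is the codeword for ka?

3

Build the tree from the bottom:
th(8) + io(18) → 26
ka(21) + ga(23) → 44
26 + al(27) → 53
ze(28) + be(29) → 57
44 + 53 → 97
57 + 97 → 154
The subtree containing ka is merged 3 times, so code length = 3.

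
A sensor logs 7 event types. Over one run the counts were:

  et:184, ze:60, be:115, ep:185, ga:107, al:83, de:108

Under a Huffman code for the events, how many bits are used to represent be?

Repeatedly merge the two smallest:
ze(60) + al(83) → 143
ga(107) + de(108) → 215
be(115) + 143 → 258
et(184) + ep(185) → 369
215 + 258 → 473
369 + 473 → 842
be sits 3 levels below the root, so its codeword is 3 bits.

3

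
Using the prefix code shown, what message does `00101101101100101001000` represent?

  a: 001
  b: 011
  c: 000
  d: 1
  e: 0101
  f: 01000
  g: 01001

Read left to right; each codeword is recognised as soon as it completes (prefix code):
  001→a | 011→b | 011→b | 011→b | 001→a | 01001→g | 000→c
Decoded message: abbbagc

abbbagc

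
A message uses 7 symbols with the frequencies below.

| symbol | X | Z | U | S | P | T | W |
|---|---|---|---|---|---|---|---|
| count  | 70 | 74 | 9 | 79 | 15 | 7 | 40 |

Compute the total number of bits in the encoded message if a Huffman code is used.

Greedily combine the two least-frequent nodes:
merge T(7) and U(9): 16
merge P(15) and 16: 31
merge 31 and W(40): 71
merge X(70) and 71: 141
merge Z(74) and S(79): 153
merge 141 and 153: 294
Total encoded bits = sum of merged weights = 16 + 31 + 71 + 141 + 153 + 294 = 706.

706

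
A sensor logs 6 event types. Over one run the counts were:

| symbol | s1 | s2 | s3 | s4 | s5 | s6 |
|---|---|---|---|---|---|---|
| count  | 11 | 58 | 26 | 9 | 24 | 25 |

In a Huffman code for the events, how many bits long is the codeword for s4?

4

Build the tree from the bottom:
merge s4(9) and s1(11): 20
merge 20 and s5(24): 44
merge s6(25) and s3(26): 51
merge 44 and 51: 95
merge s2(58) and 95: 153
s4's leaf is at depth 4, giving a 4-bit codeword.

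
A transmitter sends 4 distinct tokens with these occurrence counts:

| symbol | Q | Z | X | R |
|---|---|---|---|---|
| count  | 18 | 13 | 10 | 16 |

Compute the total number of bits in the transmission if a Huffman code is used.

Merge the two smallest weights repeatedly:
X(10) + Z(13) → 23
R(16) + Q(18) → 34
23 + 34 → 57
Each symbol's bit-cost is frequency × depth; summing gives 114 bits (equivalently 23 + 34 + 57).

114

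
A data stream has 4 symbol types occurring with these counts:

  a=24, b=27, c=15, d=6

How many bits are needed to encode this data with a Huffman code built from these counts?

138

Build the Huffman tree bottom-up:
d(6) + c(15) → 21
21 + a(24) → 45
b(27) + 45 → 72
The encoded length is the sum of every internal node's weight: 21 + 45 + 72 = 138 bits.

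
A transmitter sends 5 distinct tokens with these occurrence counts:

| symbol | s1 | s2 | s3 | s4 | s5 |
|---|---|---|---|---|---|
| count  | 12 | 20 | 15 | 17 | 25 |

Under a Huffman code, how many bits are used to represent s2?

Build the tree from the bottom:
combine s1(12), s3(15) → 27
combine s4(17), s2(20) → 37
combine s5(25), 27 → 52
combine 37, 52 → 89
s2 sits 2 levels below the root, so its codeword is 2 bits.

2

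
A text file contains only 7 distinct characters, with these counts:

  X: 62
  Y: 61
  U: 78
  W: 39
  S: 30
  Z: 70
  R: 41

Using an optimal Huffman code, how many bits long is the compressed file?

1064

Merge the two smallest weights repeatedly:
S(30) + W(39) → 69
R(41) + Y(61) → 102
X(62) + 69 → 131
Z(70) + U(78) → 148
102 + 131 → 233
148 + 233 → 381
The encoded length is the sum of every internal node's weight: 69 + 102 + 131 + 148 + 233 + 381 = 1064 bits.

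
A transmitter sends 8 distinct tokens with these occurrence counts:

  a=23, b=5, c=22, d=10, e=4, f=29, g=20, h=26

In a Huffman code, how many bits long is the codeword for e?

Repeatedly merge the two smallest:
merge e(4) and b(5): 9
merge 9 and d(10): 19
merge 19 and g(20): 39
merge c(22) and a(23): 45
merge h(26) and f(29): 55
merge 39 and 45: 84
merge 55 and 84: 139
e sits 5 levels below the root, so its codeword is 5 bits.

5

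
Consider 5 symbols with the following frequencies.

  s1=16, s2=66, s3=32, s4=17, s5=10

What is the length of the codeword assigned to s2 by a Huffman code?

1

Huffman merges, smallest pair first:
merge s5(10) and s1(16): 26
merge s4(17) and 26: 43
merge s3(32) and 43: 75
merge s2(66) and 75: 141
s2 is merged only at the final step, so code length = 1.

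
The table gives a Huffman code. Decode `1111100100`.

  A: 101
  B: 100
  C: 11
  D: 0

CCBB

Read left to right; each codeword is recognised as soon as it completes (prefix code):
  11→C | 11→C | 100→B | 100→B
Decoded message: CCBB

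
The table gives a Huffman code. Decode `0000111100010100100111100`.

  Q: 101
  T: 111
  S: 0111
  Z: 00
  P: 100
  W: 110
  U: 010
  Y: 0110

ZZTPUPPTP

Read left to right; each codeword is recognised as soon as it completes (prefix code):
  00→Z | 00→Z | 111→T | 100→P | 010→U | 100→P | 100→P | 111→T | 100→P
Decoded message: ZZTPUPPTP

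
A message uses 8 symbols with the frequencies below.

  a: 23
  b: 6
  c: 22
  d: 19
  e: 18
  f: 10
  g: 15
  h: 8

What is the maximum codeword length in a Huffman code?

4

Merge the two lowest-weight nodes at each step:
b(6) + h(8) → 14
f(10) + 14 → 24
g(15) + e(18) → 33
d(19) + c(22) → 41
a(23) + 24 → 47
33 + 41 → 74
47 + 74 → 121
The rarest symbols sit at the bottom; the longest codeword is 4 bits.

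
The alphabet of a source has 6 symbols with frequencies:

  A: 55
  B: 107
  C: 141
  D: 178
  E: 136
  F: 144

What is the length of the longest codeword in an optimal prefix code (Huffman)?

3

Merge the two lowest-weight nodes at each step:
combine A(55), B(107) → 162
combine E(136), C(141) → 277
combine F(144), 162 → 306
combine D(178), 277 → 455
combine 306, 455 → 761
The rarest symbols sit at the bottom; the longest codeword is 3 bits.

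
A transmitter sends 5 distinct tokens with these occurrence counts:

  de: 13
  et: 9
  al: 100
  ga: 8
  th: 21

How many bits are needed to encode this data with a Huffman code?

249

Greedily combine the two least-frequent nodes:
ga(8) + et(9) → 17
de(13) + 17 → 30
th(21) + 30 → 51
51 + al(100) → 151
Each symbol's bit-cost is frequency × depth; summing gives 249 bits (equivalently 17 + 30 + 51 + 151).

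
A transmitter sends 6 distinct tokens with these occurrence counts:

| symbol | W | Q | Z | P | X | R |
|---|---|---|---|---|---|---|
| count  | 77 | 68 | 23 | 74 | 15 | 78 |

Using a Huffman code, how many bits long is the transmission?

814

Build the Huffman tree bottom-up:
combine X(15), Z(23) → 38
combine 38, Q(68) → 106
combine P(74), W(77) → 151
combine R(78), 106 → 184
combine 151, 184 → 335
Each symbol's bit-cost is frequency × depth; summing gives 814 bits (equivalently 38 + 106 + 151 + 184 + 335).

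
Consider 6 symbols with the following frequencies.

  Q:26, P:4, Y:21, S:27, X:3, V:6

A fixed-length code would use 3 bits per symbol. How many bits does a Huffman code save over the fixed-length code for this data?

67

Fixed-length: 3 bits × 87 symbols = 261 bits.
Huffman merges:
X(3) + P(4) → 7
V(6) + 7 → 13
13 + Y(21) → 34
Q(26) + S(27) → 53
34 + 53 → 87
Huffman total = 7 + 13 + 34 + 53 + 87 = 194 bits.
Saving = 261 − 194 = 67 bits.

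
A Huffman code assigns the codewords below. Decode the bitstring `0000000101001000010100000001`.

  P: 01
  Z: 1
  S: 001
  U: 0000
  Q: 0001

UQPSUZPUQ

Read left to right; each codeword is recognised as soon as it completes (prefix code):
  0000→U | 0001→Q | 01→P | 001→S | 0000→U | 1→Z | 01→P | 0000→U | 0001→Q
Decoded message: UQPSUZPUQ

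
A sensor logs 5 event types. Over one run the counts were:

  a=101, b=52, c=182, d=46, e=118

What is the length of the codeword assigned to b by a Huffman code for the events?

Huffman merges, smallest pair first:
d(46) + b(52) → 98
98 + a(101) → 199
e(118) + c(182) → 300
199 + 300 → 499
b's leaf is at depth 3, giving a 3-bit codeword.

3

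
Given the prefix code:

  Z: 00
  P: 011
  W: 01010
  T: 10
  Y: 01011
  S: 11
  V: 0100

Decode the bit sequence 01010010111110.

Read left to right; each codeword is recognised as soon as it completes (prefix code):
  01010→W | 01011→Y | 11→S | 10→T
Decoded message: WYST

WYST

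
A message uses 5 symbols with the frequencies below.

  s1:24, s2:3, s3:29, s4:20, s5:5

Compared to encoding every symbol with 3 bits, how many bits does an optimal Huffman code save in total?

74

Fixed-length: 3 bits × 81 symbols = 243 bits.
Huffman merges:
merge s2(3) and s5(5): 8
merge 8 and s4(20): 28
merge s1(24) and 28: 52
merge s3(29) and 52: 81
Huffman total = 8 + 28 + 52 + 81 = 169 bits.
Saving = 243 − 169 = 74 bits.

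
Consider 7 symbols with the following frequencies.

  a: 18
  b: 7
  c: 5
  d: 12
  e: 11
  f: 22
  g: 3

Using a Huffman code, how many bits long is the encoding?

Merge the two smallest weights repeatedly:
combine g(3), c(5) → 8
combine b(7), 8 → 15
combine e(11), d(12) → 23
combine 15, a(18) → 33
combine f(22), 23 → 45
combine 33, 45 → 78
The encoded length is the sum of every internal node's weight: 8 + 15 + 23 + 33 + 45 + 78 = 202 bits.

202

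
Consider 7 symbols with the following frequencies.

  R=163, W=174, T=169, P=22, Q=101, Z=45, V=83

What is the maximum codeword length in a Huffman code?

Merge the two lowest-weight nodes at each step:
merge P(22) and Z(45): 67
merge 67 and V(83): 150
merge Q(101) and 150: 251
merge R(163) and T(169): 332
merge W(174) and 251: 425
merge 332 and 425: 757
The first pair merged (P, Z) ends up deepest, at depth 5.

5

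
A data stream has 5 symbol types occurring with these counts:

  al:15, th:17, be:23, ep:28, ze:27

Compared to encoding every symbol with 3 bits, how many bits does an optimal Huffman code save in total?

78

Fixed-length: 3 bits × 110 symbols = 330 bits.
Huffman merges:
combine al(15), th(17) → 32
combine be(23), ze(27) → 50
combine ep(28), 32 → 60
combine 50, 60 → 110
Huffman total = 32 + 50 + 60 + 110 = 252 bits.
Saving = 330 − 252 = 78 bits.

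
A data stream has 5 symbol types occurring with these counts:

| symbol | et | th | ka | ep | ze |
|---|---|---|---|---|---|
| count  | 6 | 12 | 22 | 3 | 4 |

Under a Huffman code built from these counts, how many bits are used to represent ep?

4

Repeatedly merge the two smallest:
merge ep(3) and ze(4): 7
merge et(6) and 7: 13
merge th(12) and 13: 25
merge ka(22) and 25: 47
ep sits 4 levels below the root, so its codeword is 4 bits.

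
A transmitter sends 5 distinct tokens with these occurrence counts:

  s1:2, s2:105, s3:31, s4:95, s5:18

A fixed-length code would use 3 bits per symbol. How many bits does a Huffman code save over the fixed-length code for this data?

Fixed-length: 3 bits × 251 symbols = 753 bits.
Huffman merges:
merge s1(2) and s5(18): 20
merge 20 and s3(31): 51
merge 51 and s4(95): 146
merge s2(105) and 146: 251
Huffman total = 20 + 51 + 146 + 251 = 468 bits.
Saving = 753 − 468 = 285 bits.

285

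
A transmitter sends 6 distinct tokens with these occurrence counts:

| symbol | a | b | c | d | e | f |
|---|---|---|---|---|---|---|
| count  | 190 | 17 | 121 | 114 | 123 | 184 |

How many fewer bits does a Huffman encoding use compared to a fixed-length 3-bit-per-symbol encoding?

374

Fixed-length: 3 bits × 749 symbols = 2247 bits.
Huffman merges:
b(17) + d(114) → 131
c(121) + e(123) → 244
131 + f(184) → 315
a(190) + 244 → 434
315 + 434 → 749
Huffman total = 131 + 244 + 315 + 434 + 749 = 1873 bits.
Saving = 2247 − 1873 = 374 bits.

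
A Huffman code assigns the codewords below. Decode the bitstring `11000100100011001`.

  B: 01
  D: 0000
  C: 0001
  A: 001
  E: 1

Read left to right; each codeword is recognised as soon as it completes (prefix code):
  1→E | 1→E | 0001→C | 001→A | 0001→C | 1→E | 001→A
Decoded message: EECACEA

EECACEA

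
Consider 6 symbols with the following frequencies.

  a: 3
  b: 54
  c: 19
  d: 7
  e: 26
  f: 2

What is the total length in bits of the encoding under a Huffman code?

216

Merge the two smallest weights repeatedly:
combine f(2), a(3) → 5
combine 5, d(7) → 12
combine 12, c(19) → 31
combine e(26), 31 → 57
combine b(54), 57 → 111
The encoded length is the sum of every internal node's weight: 5 + 12 + 31 + 57 + 111 = 216 bits.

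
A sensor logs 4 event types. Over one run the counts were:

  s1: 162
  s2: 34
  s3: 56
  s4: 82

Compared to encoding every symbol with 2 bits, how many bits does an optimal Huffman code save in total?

72

Fixed-length: 2 bits × 334 symbols = 668 bits.
Huffman merges:
merge s2(34) and s3(56): 90
merge s4(82) and 90: 172
merge s1(162) and 172: 334
Huffman total = 90 + 172 + 334 = 596 bits.
Saving = 668 − 596 = 72 bits.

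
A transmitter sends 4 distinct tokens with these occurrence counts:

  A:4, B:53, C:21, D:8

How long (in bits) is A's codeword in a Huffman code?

3

Repeatedly merge the two smallest:
merge A(4) and D(8): 12
merge 12 and C(21): 33
merge 33 and B(53): 86
The subtree containing A is merged 3 times, so code length = 3.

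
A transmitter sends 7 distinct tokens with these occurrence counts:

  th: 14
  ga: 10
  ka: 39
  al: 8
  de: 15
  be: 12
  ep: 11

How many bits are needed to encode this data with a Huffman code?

Build the Huffman tree bottom-up:
al(8) + ga(10) → 18
ep(11) + be(12) → 23
th(14) + de(15) → 29
18 + 23 → 41
29 + ka(39) → 68
41 + 68 → 109
The encoded length is the sum of every internal node's weight: 18 + 23 + 29 + 41 + 68 + 109 = 288 bits.

288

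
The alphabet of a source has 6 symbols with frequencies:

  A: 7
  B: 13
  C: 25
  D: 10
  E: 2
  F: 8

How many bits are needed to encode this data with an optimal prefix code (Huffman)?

154

Merge the two smallest weights repeatedly:
E(2) + A(7) → 9
F(8) + 9 → 17
D(10) + B(13) → 23
17 + 23 → 40
C(25) + 40 → 65
Total encoded bits = sum of merged weights = 9 + 17 + 23 + 40 + 65 = 154.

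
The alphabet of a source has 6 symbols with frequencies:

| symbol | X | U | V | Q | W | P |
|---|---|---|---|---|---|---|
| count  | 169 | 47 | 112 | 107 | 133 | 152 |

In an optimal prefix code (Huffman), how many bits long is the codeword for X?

2

Build the tree from the bottom:
merge U(47) and Q(107): 154
merge V(112) and W(133): 245
merge P(152) and 154: 306
merge X(169) and 245: 414
merge 306 and 414: 720
X sits 2 levels below the root, so its codeword is 2 bits.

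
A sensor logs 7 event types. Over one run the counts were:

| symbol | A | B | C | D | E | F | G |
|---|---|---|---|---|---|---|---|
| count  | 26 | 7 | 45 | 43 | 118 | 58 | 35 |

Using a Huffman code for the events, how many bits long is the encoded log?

853

Merge the two smallest weights repeatedly:
merge B(7) and A(26): 33
merge 33 and G(35): 68
merge D(43) and C(45): 88
merge F(58) and 68: 126
merge 88 and E(118): 206
merge 126 and 206: 332
Total encoded bits = sum of merged weights = 33 + 68 + 88 + 126 + 206 + 332 = 853.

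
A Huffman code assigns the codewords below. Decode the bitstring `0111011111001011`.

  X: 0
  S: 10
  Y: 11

XYSYYSXSY

Read left to right; each codeword is recognised as soon as it completes (prefix code):
  0→X | 11→Y | 10→S | 11→Y | 11→Y | 10→S | 0→X | 10→S | 11→Y
Decoded message: XYSYYSXSY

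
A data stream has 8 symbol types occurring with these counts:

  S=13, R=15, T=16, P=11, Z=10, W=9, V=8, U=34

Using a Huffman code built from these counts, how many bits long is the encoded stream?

331

Merge the two smallest weights repeatedly:
combine V(8), W(9) → 17
combine Z(10), P(11) → 21
combine S(13), R(15) → 28
combine T(16), 17 → 33
combine 21, 28 → 49
combine 33, U(34) → 67
combine 49, 67 → 116
The encoded length is the sum of every internal node's weight: 17 + 21 + 28 + 33 + 49 + 67 + 116 = 331 bits.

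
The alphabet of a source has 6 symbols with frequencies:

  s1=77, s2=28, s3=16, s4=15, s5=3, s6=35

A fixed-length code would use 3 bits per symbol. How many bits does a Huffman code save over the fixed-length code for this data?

137

Fixed-length: 3 bits × 174 symbols = 522 bits.
Huffman merges:
combine s5(3), s4(15) → 18
combine s3(16), 18 → 34
combine s2(28), 34 → 62
combine s6(35), 62 → 97
combine s1(77), 97 → 174
Huffman total = 18 + 34 + 62 + 97 + 174 = 385 bits.
Saving = 522 − 385 = 137 bits.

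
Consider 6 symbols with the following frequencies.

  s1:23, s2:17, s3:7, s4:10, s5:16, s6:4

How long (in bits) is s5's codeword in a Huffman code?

2

Build the tree from the bottom:
s6(4) + s3(7) → 11
s4(10) + 11 → 21
s5(16) + s2(17) → 33
21 + s1(23) → 44
33 + 44 → 77
s5 sits 2 levels below the root, so its codeword is 2 bits.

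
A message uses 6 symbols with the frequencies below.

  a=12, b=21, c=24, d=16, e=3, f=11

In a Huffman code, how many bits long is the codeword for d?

Repeatedly merge the two smallest:
e(3) + f(11) → 14
a(12) + 14 → 26
d(16) + b(21) → 37
c(24) + 26 → 50
37 + 50 → 87
The subtree containing d is merged 2 times, so code length = 2.

2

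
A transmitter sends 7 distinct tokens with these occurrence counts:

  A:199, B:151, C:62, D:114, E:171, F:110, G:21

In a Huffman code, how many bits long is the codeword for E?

2

Repeatedly merge the two smallest:
combine G(21), C(62) → 83
combine 83, F(110) → 193
combine D(114), B(151) → 265
combine E(171), 193 → 364
combine A(199), 265 → 464
combine 364, 464 → 828
E sits 2 levels below the root, so its codeword is 2 bits.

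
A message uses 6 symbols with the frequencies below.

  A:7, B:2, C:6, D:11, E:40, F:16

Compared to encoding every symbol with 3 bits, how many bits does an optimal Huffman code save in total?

Fixed-length: 3 bits × 82 symbols = 246 bits.
Huffman merges:
B(2) + C(6) → 8
A(7) + 8 → 15
D(11) + 15 → 26
F(16) + 26 → 42
E(40) + 42 → 82
Huffman total = 8 + 15 + 26 + 42 + 82 = 173 bits.
Saving = 246 − 173 = 73 bits.

73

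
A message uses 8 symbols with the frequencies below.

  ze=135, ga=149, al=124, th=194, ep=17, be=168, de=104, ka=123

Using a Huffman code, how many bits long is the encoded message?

Merge the two smallest weights repeatedly:
merge ep(17) and de(104): 121
merge 121 and ka(123): 244
merge al(124) and ze(135): 259
merge ga(149) and be(168): 317
merge th(194) and 244: 438
merge 259 and 317: 576
merge 438 and 576: 1014
Total encoded bits = sum of merged weights = 121 + 244 + 259 + 317 + 438 + 576 + 1014 = 2969.

2969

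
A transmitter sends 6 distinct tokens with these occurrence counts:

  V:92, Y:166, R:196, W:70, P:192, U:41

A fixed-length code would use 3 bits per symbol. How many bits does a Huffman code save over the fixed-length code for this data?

Fixed-length: 3 bits × 757 symbols = 2271 bits.
Huffman merges:
U(41) + W(70) → 111
V(92) + 111 → 203
Y(166) + P(192) → 358
R(196) + 203 → 399
358 + 399 → 757
Huffman total = 111 + 203 + 358 + 399 + 757 = 1828 bits.
Saving = 2271 − 1828 = 443 bits.

443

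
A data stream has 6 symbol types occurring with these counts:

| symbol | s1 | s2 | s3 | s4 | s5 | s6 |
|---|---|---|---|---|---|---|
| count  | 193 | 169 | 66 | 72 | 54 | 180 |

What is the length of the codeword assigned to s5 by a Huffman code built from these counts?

Build the tree from the bottom:
s5(54) + s3(66) → 120
s4(72) + 120 → 192
s2(169) + s6(180) → 349
192 + s1(193) → 385
349 + 385 → 734
s5 sits 4 levels below the root, so its codeword is 4 bits.

4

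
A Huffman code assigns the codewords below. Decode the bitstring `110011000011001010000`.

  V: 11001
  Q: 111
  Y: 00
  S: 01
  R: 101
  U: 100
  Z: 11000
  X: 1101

VUYVSYY

Read left to right; each codeword is recognised as soon as it completes (prefix code):
  11001→V | 100→U | 00→Y | 11001→V | 01→S | 00→Y | 00→Y
Decoded message: VUYVSYY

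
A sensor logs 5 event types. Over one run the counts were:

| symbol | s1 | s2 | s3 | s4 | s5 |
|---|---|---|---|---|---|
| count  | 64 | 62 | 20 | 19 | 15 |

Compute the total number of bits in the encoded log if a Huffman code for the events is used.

384

Build the Huffman tree bottom-up:
combine s5(15), s4(19) → 34
combine s3(20), 34 → 54
combine 54, s2(62) → 116
combine s1(64), 116 → 180
Each symbol's bit-cost is frequency × depth; summing gives 384 bits (equivalently 34 + 54 + 116 + 180).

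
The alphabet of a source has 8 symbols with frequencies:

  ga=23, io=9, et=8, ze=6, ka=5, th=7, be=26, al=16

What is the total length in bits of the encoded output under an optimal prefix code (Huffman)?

277

Greedily combine the two least-frequent nodes:
ka(5) + ze(6) → 11
th(7) + et(8) → 15
io(9) + 11 → 20
15 + al(16) → 31
20 + ga(23) → 43
be(26) + 31 → 57
43 + 57 → 100
Each symbol's bit-cost is frequency × depth; summing gives 277 bits (equivalently 11 + 15 + 20 + 31 + 43 + 57 + 100).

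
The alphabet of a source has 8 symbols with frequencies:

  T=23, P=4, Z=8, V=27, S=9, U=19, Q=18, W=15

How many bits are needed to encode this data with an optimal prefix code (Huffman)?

Greedily combine the two least-frequent nodes:
P(4) + Z(8) → 12
S(9) + 12 → 21
W(15) + Q(18) → 33
U(19) + 21 → 40
T(23) + V(27) → 50
33 + 40 → 73
50 + 73 → 123
Total encoded bits = sum of merged weights = 12 + 21 + 33 + 40 + 50 + 73 + 123 = 352.

352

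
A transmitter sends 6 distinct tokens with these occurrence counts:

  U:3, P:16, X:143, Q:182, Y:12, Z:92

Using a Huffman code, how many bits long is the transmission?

883

Greedily combine the two least-frequent nodes:
U(3) + Y(12) → 15
15 + P(16) → 31
31 + Z(92) → 123
123 + X(143) → 266
Q(182) + 266 → 448
Each symbol's bit-cost is frequency × depth; summing gives 883 bits (equivalently 15 + 31 + 123 + 266 + 448).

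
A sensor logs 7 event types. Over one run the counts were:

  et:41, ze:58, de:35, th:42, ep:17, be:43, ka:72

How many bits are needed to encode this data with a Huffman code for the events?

Greedily combine the two least-frequent nodes:
merge ep(17) and de(35): 52
merge et(41) and th(42): 83
merge be(43) and 52: 95
merge ze(58) and ka(72): 130
merge 83 and 95: 178
merge 130 and 178: 308
Each symbol's bit-cost is frequency × depth; summing gives 846 bits (equivalently 52 + 83 + 95 + 130 + 178 + 308).

846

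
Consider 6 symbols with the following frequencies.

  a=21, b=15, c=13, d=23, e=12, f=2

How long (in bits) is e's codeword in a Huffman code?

Huffman merges, smallest pair first:
f(2) + e(12) → 14
c(13) + 14 → 27
b(15) + a(21) → 36
d(23) + 27 → 50
36 + 50 → 86
e sits 4 levels below the root, so its codeword is 4 bits.

4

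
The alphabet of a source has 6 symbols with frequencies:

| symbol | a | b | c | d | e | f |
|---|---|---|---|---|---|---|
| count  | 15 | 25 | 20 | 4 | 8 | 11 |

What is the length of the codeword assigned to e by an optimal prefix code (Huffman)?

Build the tree from the bottom:
merge d(4) and e(8): 12
merge f(11) and 12: 23
merge a(15) and c(20): 35
merge 23 and b(25): 48
merge 35 and 48: 83
e's leaf is at depth 4, giving a 4-bit codeword.

4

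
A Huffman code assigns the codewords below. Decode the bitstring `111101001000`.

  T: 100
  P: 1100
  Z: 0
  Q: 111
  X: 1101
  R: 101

Read left to right; each codeword is recognised as soon as it completes (prefix code):
  111→Q | 101→R | 0→Z | 0→Z | 100→T | 0→Z
Decoded message: QRZZTZ

QRZZTZ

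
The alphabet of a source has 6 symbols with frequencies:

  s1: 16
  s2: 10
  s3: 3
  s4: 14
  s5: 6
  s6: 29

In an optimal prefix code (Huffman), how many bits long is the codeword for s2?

3

Huffman merges, smallest pair first:
s3(3) + s5(6) → 9
9 + s2(10) → 19
s4(14) + s1(16) → 30
19 + s6(29) → 48
30 + 48 → 78
s2 sits 3 levels below the root, so its codeword is 3 bits.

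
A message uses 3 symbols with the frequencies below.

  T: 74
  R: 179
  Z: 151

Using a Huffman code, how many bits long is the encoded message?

629

Build the Huffman tree bottom-up:
merge T(74) and Z(151): 225
merge R(179) and 225: 404
The encoded length is the sum of every internal node's weight: 225 + 404 = 629 bits.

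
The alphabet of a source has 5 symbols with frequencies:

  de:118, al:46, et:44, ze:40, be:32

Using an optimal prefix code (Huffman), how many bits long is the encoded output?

604

Greedily combine the two least-frequent nodes:
combine be(32), ze(40) → 72
combine et(44), al(46) → 90
combine 72, 90 → 162
combine de(118), 162 → 280
The encoded length is the sum of every internal node's weight: 72 + 90 + 162 + 280 = 604 bits.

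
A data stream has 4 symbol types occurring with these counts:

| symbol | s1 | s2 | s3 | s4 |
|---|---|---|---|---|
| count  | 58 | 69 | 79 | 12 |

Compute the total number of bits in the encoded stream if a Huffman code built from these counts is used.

Build the Huffman tree bottom-up:
s4(12) + s1(58) → 70
s2(69) + 70 → 139
s3(79) + 139 → 218
Total encoded bits = sum of merged weights = 70 + 139 + 218 = 427.

427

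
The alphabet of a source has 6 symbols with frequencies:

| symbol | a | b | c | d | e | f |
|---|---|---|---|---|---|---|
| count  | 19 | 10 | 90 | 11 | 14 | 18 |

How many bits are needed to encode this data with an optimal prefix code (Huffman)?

327

Greedily combine the two least-frequent nodes:
b(10) + d(11) → 21
e(14) + f(18) → 32
a(19) + 21 → 40
32 + 40 → 72
72 + c(90) → 162
Each symbol's bit-cost is frequency × depth; summing gives 327 bits (equivalently 21 + 32 + 40 + 72 + 162).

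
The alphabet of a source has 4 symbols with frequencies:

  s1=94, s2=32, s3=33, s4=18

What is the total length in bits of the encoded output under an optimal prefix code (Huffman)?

Build the Huffman tree bottom-up:
merge s4(18) and s2(32): 50
merge s3(33) and 50: 83
merge 83 and s1(94): 177
The encoded length is the sum of every internal node's weight: 50 + 83 + 177 = 310 bits.

310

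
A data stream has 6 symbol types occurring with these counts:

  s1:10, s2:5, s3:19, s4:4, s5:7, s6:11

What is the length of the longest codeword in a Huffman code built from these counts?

Merge the two lowest-weight nodes at each step:
s4(4) + s2(5) → 9
s5(7) + 9 → 16
s1(10) + s6(11) → 21
16 + s3(19) → 35
21 + 35 → 56
The first pair merged (s4, s2) ends up deepest, at depth 4.

4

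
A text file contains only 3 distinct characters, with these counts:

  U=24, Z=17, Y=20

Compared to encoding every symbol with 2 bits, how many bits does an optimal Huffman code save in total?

Fixed-length: 2 bits × 61 symbols = 122 bits.
Huffman merges:
combine Z(17), Y(20) → 37
combine U(24), 37 → 61
Huffman total = 37 + 61 = 98 bits.
Saving = 122 − 98 = 24 bits.

24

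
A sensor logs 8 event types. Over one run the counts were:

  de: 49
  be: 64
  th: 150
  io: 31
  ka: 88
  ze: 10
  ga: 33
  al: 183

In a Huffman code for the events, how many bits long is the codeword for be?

3

Huffman merges, smallest pair first:
combine ze(10), io(31) → 41
combine ga(33), 41 → 74
combine de(49), be(64) → 113
combine 74, ka(88) → 162
combine 113, th(150) → 263
combine 162, al(183) → 345
combine 263, 345 → 608
be sits 3 levels below the root, so its codeword is 3 bits.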